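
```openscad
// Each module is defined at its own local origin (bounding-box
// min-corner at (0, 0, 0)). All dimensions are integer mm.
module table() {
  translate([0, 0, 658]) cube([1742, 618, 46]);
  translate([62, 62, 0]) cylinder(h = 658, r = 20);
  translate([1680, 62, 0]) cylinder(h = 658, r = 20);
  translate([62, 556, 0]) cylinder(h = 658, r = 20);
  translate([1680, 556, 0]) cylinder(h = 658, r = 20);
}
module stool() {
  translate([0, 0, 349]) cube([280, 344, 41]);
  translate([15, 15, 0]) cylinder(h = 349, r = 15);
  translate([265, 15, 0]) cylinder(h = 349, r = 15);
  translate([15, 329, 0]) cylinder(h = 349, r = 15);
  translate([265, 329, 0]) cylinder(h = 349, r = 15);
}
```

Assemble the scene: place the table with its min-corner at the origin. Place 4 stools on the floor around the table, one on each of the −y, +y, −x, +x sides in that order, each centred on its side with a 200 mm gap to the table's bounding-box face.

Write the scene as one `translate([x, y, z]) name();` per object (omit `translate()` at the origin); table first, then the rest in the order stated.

table();
translate([731, -544, 0]) stool();
translate([731, 818, 0]) stool();
translate([-480, 137, 0]) stool();
translate([1942, 137, 0]) stool();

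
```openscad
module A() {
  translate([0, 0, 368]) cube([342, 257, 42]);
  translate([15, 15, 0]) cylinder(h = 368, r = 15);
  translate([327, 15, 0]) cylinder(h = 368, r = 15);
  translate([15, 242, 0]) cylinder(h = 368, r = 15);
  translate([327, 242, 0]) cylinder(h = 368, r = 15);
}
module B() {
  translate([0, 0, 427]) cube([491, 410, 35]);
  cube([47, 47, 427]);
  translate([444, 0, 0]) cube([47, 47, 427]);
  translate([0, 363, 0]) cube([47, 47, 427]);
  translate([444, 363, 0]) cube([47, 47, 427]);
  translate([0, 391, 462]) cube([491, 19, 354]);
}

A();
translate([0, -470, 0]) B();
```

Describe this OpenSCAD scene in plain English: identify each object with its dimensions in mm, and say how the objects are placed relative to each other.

A is a simple wooden stool: a rectangular seat 342 mm (x) by 257 mm (y), 42 mm thick, top face at z = 410 mm, on four round legs, each 30 mm in diameter. The legs rest on z = 0, each leg's axis is inset half a diameter from the nearest pair of seat edges (so the leg's bounding box is flush with the corner).

B is a chair. The seat is a 491×410×35 mm slab with its top at z = 462 mm, on four 47×47 mm corner legs (flush with the seat edges, standing on z = 0). A flat backrest 19 mm thick, 354 mm tall, spans the full seat width and rises from the seat top along its +y edge, rear face flush with the rear of the seat.

The chair is on the floor beside the stool on its −y side.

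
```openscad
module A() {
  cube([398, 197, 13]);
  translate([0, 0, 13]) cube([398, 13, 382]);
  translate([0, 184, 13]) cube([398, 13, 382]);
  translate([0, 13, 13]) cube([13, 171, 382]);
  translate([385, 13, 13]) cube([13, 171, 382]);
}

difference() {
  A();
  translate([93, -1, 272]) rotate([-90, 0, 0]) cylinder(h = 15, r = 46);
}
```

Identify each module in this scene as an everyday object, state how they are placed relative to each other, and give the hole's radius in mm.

A is an open box. The open box has a circular hole through its front wall. The hole's radius is 46 mm.

The subtracted cylinder has r = 46 mm.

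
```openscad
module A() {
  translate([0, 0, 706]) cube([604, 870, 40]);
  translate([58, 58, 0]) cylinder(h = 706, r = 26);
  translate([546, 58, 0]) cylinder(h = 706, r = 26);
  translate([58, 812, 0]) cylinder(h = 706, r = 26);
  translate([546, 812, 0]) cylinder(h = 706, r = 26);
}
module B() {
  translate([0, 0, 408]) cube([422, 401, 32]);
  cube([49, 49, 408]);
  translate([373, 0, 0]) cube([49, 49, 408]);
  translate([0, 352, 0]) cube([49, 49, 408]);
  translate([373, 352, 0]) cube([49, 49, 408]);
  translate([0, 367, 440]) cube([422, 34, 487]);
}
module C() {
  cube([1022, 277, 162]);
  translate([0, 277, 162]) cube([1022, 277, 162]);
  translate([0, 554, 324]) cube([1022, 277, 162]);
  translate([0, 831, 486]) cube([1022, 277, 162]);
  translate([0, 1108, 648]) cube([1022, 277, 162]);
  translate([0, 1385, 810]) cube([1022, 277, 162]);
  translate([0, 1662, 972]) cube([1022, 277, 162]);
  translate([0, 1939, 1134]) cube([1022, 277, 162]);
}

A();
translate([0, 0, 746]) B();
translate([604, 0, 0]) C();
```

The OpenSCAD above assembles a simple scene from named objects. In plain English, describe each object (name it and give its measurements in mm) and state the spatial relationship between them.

A is a rectangular dining table. The top is 604×870×40 mm with its upper surface at z = 746 mm. It stands on four round legs of 52 mm diameter, each leg's bounding box inset 32 mm from the nearest pair of top edges, running from the floor to the underside of the top.

B is a chair: 422×401 mm seat, 32 mm thick, top at z = 440 mm, on four 49 mm square corner legs flush with the seat edges. A 34 mm thick backrest slab spans the full seat width, extending 487 mm above the seat top, its back face flush with the seat's +y edge.

C is a run of 8 identical solid stair steps. Each tread is 1022×277 mm and each step block is 162 mm high. Step 1 rests on the floor; step k is offset from step 1 by (k−1)×277 mm in y and (k−1)×162 mm in z.

The chair is on top of the table. The staircase is against the table's +x side, with their −y faces flush.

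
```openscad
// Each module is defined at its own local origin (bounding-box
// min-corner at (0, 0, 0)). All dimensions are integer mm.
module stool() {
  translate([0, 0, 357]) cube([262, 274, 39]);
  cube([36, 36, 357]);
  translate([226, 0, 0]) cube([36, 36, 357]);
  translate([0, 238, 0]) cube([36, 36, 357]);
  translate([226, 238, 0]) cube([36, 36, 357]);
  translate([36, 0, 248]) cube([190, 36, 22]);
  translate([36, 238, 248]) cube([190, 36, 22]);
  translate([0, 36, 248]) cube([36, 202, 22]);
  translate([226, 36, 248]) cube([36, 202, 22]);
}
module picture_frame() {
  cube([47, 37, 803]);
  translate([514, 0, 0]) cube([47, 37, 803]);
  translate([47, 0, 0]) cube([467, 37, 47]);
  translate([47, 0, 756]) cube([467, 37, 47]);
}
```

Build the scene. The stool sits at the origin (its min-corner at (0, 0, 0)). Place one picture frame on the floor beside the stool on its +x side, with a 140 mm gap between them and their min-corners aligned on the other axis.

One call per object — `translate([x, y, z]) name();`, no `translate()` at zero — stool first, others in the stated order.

stool();
translate([402, 0, 0]) picture_frame();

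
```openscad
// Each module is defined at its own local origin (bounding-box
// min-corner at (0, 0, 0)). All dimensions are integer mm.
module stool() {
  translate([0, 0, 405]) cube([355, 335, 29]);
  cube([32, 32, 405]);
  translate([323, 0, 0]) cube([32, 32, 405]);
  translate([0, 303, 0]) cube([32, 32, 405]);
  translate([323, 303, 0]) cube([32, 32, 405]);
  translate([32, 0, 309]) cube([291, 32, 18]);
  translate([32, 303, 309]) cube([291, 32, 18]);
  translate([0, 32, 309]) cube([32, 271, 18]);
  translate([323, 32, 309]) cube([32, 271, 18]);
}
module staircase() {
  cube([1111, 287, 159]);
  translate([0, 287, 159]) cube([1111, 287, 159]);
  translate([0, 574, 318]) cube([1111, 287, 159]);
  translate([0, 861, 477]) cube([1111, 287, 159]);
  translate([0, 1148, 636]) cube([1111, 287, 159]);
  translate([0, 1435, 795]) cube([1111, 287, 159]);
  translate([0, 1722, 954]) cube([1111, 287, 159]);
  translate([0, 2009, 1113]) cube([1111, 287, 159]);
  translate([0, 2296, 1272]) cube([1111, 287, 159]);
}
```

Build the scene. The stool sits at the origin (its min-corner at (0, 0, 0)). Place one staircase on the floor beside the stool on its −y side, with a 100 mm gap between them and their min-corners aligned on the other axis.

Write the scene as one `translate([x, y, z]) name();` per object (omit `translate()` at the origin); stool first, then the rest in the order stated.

stool();
translate([0, -2683, 0]) staircase();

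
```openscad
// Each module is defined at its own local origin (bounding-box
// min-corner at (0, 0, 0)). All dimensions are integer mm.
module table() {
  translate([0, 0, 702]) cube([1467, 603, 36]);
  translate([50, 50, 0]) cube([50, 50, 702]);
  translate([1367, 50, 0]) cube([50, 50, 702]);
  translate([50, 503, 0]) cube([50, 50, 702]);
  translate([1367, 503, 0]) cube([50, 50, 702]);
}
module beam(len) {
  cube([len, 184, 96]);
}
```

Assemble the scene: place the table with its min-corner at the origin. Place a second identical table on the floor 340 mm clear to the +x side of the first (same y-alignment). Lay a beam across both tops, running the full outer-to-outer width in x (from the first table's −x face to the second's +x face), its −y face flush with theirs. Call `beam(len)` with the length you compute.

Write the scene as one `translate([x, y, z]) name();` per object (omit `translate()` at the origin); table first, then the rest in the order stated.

table();
translate([1807, 0, 0]) table();
translate([0, 0, 738]) beam(3274);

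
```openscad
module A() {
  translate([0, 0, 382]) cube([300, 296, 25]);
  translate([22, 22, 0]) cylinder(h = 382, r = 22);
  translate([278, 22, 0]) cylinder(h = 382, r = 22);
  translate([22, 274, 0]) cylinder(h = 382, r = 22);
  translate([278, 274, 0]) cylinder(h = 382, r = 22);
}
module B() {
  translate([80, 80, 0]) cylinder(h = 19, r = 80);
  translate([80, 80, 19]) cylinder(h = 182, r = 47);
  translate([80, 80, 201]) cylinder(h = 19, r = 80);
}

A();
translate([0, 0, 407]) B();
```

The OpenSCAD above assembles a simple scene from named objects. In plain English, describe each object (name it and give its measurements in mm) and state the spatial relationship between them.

A is a four-legged stool. The seat is a 300×296×25 mm slab whose top surface is at z = 407 mm; four round legs, each 44 mm in diameter, run from the floor (z = 0) to the underside of the seat, each leg's axis is inset half a diameter from the nearest pair of seat edges (so the leg's bounding box is flush with the corner).

B is a spool: two coaxial disc flanges of radius 80 mm and thickness 19 mm, joined by a core cylinder of radius 47 mm and height 182 mm. The lower flange rests on z = 0 and the three cylinders share a vertical axis.

The spool is on top of the stool.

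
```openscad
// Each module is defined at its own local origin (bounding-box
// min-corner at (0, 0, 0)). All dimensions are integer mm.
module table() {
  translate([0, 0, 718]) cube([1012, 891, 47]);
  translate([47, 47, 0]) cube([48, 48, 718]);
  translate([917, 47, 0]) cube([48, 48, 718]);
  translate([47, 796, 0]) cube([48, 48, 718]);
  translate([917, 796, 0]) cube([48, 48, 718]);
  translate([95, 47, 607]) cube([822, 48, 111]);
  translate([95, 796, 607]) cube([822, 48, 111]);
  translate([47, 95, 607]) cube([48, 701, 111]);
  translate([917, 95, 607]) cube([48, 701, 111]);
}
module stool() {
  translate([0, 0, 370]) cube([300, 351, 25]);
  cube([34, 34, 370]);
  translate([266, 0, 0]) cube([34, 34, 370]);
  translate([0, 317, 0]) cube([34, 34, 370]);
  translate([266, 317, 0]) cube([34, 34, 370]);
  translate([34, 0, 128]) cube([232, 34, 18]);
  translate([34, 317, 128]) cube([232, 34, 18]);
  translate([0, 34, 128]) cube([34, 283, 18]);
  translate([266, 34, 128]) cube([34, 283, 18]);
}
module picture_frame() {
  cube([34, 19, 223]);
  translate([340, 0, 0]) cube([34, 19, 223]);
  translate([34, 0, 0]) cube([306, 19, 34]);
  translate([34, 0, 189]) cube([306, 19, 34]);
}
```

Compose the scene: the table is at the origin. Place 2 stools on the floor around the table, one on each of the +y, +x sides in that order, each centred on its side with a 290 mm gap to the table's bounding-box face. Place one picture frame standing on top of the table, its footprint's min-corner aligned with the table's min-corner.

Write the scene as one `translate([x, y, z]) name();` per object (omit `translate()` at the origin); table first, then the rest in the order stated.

table();
translate([356, 1181, 0]) stool();
translate([1302, 270, 0]) stool();
translate([0, 0, 765]) picture_frame();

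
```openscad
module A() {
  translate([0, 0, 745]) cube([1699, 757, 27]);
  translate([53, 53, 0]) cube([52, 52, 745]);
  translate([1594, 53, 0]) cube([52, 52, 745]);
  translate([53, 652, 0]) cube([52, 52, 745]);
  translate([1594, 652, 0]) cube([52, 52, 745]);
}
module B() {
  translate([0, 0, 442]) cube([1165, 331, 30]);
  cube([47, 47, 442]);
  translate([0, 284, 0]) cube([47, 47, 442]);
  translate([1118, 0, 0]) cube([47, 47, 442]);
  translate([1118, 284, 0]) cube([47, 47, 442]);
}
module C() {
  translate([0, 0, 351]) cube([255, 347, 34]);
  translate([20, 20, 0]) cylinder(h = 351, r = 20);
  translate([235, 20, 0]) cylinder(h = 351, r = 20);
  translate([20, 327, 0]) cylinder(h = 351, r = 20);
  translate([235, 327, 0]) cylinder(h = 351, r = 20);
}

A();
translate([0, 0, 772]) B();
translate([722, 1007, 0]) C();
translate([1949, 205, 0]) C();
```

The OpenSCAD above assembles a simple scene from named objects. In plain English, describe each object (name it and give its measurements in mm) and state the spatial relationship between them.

A is a table with a 1699×757 mm rectangular top, 27 mm thick, top surface at z = 772 mm, supported by four 52×52 mm square legs, each inset 53 mm from the nearest pair of top edges, running from the floor.

B is a long wooden bench with a 1165 mm (x) × 331 mm (y) seat, 30 mm thick, its top surface 472 mm above the floor. Four 47 mm square legs at the seat corners, flush with the edges, run from z = 0 to the seat underside.

C is a simple wooden stool: a rectangular seat 255 mm (x) by 347 mm (y), 34 mm thick, top face at z = 385 mm, on four round legs, each 40 mm in diameter. The legs rest on z = 0, each leg's axis is inset half a diameter from the nearest pair of seat edges (so the leg's bounding box is flush with the corner).

The bench is on top of the table. Two stools sit around the table at the +y, +x sides.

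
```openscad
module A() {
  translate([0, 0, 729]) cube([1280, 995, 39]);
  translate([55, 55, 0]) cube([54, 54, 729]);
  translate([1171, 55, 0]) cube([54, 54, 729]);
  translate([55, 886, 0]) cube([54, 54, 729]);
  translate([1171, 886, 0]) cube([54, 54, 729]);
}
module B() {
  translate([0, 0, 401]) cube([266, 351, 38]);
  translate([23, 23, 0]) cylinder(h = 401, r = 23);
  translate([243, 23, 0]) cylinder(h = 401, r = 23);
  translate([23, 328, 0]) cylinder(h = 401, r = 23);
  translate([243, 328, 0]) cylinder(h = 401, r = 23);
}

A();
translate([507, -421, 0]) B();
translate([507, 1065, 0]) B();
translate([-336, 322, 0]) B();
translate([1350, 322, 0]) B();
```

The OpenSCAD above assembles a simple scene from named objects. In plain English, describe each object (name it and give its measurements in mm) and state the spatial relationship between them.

A is a rectangular dining table. The top is 1280×995×39 mm with its upper surface at z = 768 mm. It stands on four 54×54 mm square legs, each inset 55 mm from the nearest pair of top edges, running from the floor to the underside of the top.

B is a four-legged stool. The seat is 266×351 mm, 38 mm thick, top at z = 439 mm. It stands on four round legs, each 46 mm in diameter, from z = 0 to the seat underside, each leg's axis is inset half a diameter from the nearest pair of seat edges (so the leg's bounding box is flush with the corner).

Four stools sit around the table at the −y, +y, −x, +x sides.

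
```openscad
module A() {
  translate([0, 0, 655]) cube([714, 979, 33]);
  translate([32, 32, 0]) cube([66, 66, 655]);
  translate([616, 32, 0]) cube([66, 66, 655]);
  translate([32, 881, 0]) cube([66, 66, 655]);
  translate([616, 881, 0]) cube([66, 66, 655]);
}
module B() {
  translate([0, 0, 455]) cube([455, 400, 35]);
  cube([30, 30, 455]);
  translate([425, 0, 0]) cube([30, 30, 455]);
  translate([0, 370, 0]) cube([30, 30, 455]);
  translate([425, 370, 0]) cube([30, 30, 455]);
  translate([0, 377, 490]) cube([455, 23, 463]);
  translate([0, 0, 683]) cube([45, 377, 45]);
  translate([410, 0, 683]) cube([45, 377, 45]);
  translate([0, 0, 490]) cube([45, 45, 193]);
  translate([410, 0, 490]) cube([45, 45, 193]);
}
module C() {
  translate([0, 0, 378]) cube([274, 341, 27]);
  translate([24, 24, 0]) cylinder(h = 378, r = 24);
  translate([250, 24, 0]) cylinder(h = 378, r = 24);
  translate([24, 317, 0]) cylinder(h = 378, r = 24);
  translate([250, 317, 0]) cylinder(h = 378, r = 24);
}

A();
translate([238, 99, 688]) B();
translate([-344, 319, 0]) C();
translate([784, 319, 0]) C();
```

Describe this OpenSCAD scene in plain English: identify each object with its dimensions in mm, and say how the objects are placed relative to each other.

A is a table with a 714×979 mm rectangular top, 33 mm thick, top surface at z = 688 mm, supported by four 66×66 mm square legs, each inset 32 mm from the nearest pair of top edges, running from the floor.

B is a chair. The seat is a 455×400×35 mm slab with its top at z = 490 mm, on four 30×30 mm corner legs (flush with the seat edges, standing on z = 0). A flat backrest 23 mm thick, 463 mm tall, spans the full seat width and rises from the seat top along its +y edge, rear face flush with the rear of the seat. Two armrests of 45×45 mm section run along each side from the seat's front edge to the front of the backrest, top faces 238 mm above the seat top and outer faces flush with the seat's x-edges; a 45×45 mm post under the front of each armrest stands on the seat at the front corner.

C is a four-legged stool. The seat is a 274×341×27 mm slab whose top surface is at z = 405 mm; four round legs, each 48 mm in diameter, run from the floor (z = 0) to the underside of the seat, each leg's axis is inset half a diameter from the nearest pair of seat edges (so the leg's bounding box is flush with the corner).

The chair is on top of the table. Two stools sit around the table at the −x, +x sides.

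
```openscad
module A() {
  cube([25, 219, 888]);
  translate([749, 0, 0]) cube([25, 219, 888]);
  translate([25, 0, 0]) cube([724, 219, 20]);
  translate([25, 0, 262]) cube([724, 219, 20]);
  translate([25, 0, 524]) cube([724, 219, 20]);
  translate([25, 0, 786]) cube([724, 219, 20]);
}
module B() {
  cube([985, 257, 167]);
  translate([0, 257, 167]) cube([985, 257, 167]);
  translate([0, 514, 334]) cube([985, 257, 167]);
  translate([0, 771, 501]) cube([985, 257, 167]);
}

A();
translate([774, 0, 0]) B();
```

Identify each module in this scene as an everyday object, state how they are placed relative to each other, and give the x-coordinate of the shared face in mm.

A is a bookshelf. B is a staircase. The staircase is against the bookshelf's +x side, with their −y faces flush. The x-coordinate of the shared face is 774 mm.

The bookshelf's +x face and the staircase's −x face are both at x = 774 mm.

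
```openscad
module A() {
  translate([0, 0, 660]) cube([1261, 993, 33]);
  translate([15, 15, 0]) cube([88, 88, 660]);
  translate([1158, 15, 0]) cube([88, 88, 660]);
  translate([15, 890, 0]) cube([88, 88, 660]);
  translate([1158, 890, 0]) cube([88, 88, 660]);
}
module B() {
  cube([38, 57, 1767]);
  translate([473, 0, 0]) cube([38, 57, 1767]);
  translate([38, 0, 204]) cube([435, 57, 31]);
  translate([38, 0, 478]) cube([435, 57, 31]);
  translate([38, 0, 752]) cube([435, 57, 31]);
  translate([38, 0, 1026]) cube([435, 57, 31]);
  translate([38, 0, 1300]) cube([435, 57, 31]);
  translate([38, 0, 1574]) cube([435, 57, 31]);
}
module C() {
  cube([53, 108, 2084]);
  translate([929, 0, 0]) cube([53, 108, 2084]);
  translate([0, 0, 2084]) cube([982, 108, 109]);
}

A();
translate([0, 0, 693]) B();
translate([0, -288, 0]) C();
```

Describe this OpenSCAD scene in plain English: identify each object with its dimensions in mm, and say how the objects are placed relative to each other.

A is a table: top 1261 mm (x) × 993 mm (y), 33 mm thick, upper face at z = 693 mm, on four 88×88 mm square legs, each inset 15 mm from the nearest pair of top edges, running from z = 0 to the bottom of the top.

B is a straight ladder. Two 38×57 mm vertical rails, 1767 mm tall, stand 511 mm apart (outside-to-outside) with their front faces coplanar on the −y side. 6 rungs, each 57 mm deep and 31 mm tall, span between the inner faces of the rails, front faces flush with the rails. The lowest rung's underside is at z = 204 mm and rungs are spaced 274 mm apart (underside to underside).

C is a door frame. The clear opening is 876 mm wide and 2084 mm high. Two 53 mm wide jambs, 108 mm deep, stand either side of the opening from the floor to the top of the opening. A 109 mm thick head sits across the top of both jambs, spanning the full outside width of the frame.

The ladder is on top of the table. The door frame is on the floor beside the table on its −y side.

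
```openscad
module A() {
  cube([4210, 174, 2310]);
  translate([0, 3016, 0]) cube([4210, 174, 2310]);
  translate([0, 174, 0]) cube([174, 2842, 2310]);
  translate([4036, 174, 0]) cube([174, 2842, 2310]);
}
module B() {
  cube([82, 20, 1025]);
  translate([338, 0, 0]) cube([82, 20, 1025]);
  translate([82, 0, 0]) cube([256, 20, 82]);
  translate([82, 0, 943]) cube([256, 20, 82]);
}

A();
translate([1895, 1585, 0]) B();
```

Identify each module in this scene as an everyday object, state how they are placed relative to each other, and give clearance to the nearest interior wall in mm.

A is a house frame. B is a picture frame. The picture frame sits inside the house frame, centred. The clearance to the nearest interior wall is 1411 mm.

Clearances: x = 1721, y = 1411; minimum 1411 mm.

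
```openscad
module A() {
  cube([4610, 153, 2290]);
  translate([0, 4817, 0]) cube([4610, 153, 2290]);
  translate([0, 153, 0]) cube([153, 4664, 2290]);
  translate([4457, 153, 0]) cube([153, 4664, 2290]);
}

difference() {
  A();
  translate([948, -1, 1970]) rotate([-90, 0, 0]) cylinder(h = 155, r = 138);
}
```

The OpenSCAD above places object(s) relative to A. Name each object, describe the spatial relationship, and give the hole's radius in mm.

The subtracted cylinder has r = 138 mm.

A is a house frame. The house frame has a circular hole through its front wall. The hole's radius is 138 mm.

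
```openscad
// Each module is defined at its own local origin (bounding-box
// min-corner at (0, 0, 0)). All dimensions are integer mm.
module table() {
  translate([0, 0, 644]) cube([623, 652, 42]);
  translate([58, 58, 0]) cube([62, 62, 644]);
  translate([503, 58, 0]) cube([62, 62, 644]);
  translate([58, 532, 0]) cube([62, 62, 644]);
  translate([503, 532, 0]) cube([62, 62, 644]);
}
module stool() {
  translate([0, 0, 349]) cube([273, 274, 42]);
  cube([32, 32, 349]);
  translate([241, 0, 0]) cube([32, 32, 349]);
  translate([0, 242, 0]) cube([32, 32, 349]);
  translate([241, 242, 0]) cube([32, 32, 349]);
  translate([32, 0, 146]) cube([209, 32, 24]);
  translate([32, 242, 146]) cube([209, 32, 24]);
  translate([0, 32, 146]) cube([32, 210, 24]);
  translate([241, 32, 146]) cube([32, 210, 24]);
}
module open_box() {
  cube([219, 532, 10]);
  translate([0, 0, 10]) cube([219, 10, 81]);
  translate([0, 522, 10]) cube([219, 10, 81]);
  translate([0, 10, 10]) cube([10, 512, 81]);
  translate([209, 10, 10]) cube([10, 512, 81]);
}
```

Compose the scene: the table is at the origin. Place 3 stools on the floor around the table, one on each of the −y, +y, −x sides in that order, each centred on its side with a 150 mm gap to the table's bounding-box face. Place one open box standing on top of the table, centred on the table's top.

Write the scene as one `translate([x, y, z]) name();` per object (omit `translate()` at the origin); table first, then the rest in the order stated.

table();
translate([175, -424, 0]) stool();
translate([175, 802, 0]) stool();
translate([-423, 189, 0]) stool();
translate([202, 60, 686]) open_box();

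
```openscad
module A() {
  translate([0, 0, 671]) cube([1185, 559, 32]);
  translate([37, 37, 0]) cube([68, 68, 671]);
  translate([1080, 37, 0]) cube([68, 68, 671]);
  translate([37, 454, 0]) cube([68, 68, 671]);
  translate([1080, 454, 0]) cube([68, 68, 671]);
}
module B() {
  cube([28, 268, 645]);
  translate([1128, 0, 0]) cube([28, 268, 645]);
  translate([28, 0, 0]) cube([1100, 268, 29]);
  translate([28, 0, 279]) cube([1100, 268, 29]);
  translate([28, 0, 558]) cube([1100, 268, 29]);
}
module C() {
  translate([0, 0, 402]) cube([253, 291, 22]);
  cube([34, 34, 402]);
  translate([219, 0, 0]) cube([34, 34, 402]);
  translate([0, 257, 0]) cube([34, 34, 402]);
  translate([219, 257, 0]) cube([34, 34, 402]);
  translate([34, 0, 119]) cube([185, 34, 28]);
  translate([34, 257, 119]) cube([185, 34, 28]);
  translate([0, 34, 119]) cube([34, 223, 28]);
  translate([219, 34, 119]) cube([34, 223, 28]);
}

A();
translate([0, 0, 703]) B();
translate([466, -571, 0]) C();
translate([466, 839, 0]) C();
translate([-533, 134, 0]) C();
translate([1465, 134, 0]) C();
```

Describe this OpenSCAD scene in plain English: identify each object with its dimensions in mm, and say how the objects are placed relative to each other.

A is a rectangular dining table. The top is 1185×559×32 mm with its upper surface at z = 703 mm. It stands on four 68×68 mm square legs, each inset 37 mm from the nearest pair of top edges, running from the floor to the underside of the top.

B is an open bookshelf. Two side panels, each 28 mm thick, 268 mm deep and 645 mm tall, stand 1156 mm apart (outside-to-outside). Between them sit 3 shelves, each 29 mm thick and 268 mm deep, spanning the full gap between the sides. The bottom shelf rests on the floor (its underside at z = 0) and the clear gap between one shelf's top and the next shelf's underside is 250 mm.

C is a four-legged stool. The seat is a 253×291×22 mm slab whose top surface is at z = 424 mm; four square legs, each 34×34 mm in cross-section, run from the floor (z = 0) to the underside of the seat, each flush with a corner of the seat. Four stretchers, 34 mm wide and 28 mm tall, connect adjacent legs with their undersides at z = 119 mm, each running between the inner faces of the legs it joins and aligned with the legs' outer faces on the other axis.

The bookshelf is on top of the table. Four stools sit around the table at the −y, +y, −x, +x sides.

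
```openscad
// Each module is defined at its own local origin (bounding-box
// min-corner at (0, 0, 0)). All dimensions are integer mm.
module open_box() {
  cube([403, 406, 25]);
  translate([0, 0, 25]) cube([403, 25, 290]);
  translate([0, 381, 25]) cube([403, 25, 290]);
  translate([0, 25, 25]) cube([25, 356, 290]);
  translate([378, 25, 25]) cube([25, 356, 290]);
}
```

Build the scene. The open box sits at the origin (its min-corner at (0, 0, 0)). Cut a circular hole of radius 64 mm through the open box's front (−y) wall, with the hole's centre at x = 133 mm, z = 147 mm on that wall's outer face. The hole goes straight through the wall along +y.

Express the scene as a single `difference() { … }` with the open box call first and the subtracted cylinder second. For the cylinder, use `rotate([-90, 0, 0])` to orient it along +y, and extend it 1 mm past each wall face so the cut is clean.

difference() {
  open_box();
  translate([133, -1, 147]) rotate([-90, 0, 0]) cylinder(h = 27, r = 64);
}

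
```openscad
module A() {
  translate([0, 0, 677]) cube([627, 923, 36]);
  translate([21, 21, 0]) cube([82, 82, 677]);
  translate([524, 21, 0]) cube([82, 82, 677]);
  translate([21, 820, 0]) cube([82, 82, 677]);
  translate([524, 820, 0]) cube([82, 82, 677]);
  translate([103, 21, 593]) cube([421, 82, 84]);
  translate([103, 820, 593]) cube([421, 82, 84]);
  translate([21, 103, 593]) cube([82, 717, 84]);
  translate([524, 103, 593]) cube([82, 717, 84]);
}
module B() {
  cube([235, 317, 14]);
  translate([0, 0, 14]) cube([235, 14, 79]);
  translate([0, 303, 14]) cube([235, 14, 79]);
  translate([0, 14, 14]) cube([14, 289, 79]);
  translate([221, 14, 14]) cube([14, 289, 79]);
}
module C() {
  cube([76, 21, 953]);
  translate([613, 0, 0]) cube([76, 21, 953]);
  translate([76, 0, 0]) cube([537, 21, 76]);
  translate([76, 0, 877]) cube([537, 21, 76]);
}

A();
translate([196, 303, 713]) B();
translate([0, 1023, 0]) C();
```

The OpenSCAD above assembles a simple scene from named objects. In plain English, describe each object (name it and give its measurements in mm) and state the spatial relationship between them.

A is a table: top 627 mm (x) × 923 mm (y), 36 mm thick, upper face at z = 713 mm, on four 82×82 mm square legs, each inset 21 mm from the nearest pair of top edges, running from z = 0 to the bottom of the top. Four apron rails, 82 mm thick and 84 mm tall, run between adjacent legs with their top edges flush with the underside of the top and their outer faces flush with the legs' outer faces.

B is an open storage box with external size 235×317×93 mm and wall thickness 14 mm (the base is also 14 mm thick). The base covers the whole footprint; the four walls stand on the base, with the y-facing walls full-width and the x-facing walls fitting between their inner faces.

C is a rectangular picture frame lying in the x–z plane (depth along y). The opening is 537 mm wide (x) by 801 mm tall (z), surrounded by a border 76 mm wide on all four sides. The frame is 21 mm deep and is made of two full-height vertical stiles with two horizontal rails fitted between them.

The open box is on top of the table, centred. The picture frame is on the floor beside the table on its +y side.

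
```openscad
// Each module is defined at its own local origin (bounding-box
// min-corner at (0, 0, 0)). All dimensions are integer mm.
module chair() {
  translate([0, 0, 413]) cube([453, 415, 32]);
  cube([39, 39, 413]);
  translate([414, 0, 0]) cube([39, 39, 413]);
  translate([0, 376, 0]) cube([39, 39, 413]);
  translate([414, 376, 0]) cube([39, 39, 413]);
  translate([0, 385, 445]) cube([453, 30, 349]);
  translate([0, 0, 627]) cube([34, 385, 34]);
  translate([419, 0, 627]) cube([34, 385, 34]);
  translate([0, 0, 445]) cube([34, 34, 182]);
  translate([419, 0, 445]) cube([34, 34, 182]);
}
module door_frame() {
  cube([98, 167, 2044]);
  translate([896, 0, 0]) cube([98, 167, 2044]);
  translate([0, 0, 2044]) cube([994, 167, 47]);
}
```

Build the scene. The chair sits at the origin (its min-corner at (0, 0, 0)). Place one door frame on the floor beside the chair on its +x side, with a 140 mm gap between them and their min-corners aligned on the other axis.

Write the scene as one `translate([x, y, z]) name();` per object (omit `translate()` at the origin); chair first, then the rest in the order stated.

chair();
translate([593, 0, 0]) door_frame();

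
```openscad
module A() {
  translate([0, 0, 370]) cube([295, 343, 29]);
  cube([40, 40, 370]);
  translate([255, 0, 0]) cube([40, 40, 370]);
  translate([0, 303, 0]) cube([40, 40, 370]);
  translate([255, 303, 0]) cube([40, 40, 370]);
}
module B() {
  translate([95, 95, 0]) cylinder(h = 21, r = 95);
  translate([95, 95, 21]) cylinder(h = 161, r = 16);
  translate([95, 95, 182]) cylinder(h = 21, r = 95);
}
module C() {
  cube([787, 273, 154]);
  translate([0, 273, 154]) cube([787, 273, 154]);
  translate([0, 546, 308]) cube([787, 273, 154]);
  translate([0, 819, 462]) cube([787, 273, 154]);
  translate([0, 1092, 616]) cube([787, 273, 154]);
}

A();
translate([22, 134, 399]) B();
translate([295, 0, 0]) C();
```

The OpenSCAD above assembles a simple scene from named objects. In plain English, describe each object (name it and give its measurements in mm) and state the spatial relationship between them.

A is a simple wooden stool: a rectangular seat 295 mm (x) by 343 mm (y), 29 mm thick, top face at z = 399 mm, on four square legs, each 40×40 mm in cross-section. The legs rest on z = 0, each flush with a corner of the seat.

B is a spool: two coaxial disc flanges of radius 95 mm and thickness 21 mm, joined by a core cylinder of radius 16 mm and height 161 mm. The lower flange rests on z = 0 and the three cylinders share a vertical axis.

C is a straight staircase of 5 solid steps. Each step is 787 mm wide (x), 273 mm deep (y, the going) and 154 mm tall (the rise). The first step rests on the floor; each subsequent step sits one going further in +y and one rise higher in +z, directly behind and above the previous step with no overlap.

The spool is on top of the stool. The staircase is against the stool's +x side, with their −y faces flush.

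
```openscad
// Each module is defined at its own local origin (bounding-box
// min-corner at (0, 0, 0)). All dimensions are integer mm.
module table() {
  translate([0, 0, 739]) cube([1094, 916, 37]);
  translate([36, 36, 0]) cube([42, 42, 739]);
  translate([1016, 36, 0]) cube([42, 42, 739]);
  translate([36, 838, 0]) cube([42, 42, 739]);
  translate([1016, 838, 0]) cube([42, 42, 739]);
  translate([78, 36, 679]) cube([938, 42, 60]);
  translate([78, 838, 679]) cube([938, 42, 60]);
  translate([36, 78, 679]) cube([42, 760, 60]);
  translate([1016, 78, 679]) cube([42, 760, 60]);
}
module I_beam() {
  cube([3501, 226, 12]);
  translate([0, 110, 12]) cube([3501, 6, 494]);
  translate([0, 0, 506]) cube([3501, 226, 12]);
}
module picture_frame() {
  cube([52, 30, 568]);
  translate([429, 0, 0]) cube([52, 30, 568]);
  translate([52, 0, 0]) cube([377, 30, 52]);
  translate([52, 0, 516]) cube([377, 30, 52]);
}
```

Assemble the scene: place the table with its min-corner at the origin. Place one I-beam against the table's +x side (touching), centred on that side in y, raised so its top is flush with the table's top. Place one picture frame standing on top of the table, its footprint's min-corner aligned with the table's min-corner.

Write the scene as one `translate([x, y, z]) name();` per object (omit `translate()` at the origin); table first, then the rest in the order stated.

table();
translate([1094, 345, 258]) I_beam();
translate([0, 0, 776]) picture_frame();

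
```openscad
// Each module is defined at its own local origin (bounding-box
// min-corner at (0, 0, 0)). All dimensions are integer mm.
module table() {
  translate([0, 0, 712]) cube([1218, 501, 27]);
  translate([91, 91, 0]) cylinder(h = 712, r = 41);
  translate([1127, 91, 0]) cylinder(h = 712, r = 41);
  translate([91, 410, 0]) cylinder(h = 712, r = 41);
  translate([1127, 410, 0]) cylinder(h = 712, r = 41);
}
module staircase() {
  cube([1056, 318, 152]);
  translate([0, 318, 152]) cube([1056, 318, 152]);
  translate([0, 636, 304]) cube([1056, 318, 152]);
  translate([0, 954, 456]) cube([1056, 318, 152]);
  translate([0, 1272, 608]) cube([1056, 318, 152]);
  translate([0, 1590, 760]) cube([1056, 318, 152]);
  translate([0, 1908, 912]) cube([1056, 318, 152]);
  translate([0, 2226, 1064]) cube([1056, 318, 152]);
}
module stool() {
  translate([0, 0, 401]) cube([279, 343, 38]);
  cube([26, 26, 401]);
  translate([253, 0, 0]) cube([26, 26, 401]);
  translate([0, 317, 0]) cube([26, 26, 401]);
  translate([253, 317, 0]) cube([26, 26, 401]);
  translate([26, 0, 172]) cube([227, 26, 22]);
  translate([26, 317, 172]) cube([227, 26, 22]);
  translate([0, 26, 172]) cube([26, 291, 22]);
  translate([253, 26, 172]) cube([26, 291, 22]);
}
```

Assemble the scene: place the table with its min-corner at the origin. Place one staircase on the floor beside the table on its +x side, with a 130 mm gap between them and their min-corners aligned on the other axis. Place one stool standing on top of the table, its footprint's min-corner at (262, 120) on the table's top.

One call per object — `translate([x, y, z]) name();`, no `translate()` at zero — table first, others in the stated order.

table();
translate([1348, 0, 0]) staircase();
translate([262, 120, 739]) stool();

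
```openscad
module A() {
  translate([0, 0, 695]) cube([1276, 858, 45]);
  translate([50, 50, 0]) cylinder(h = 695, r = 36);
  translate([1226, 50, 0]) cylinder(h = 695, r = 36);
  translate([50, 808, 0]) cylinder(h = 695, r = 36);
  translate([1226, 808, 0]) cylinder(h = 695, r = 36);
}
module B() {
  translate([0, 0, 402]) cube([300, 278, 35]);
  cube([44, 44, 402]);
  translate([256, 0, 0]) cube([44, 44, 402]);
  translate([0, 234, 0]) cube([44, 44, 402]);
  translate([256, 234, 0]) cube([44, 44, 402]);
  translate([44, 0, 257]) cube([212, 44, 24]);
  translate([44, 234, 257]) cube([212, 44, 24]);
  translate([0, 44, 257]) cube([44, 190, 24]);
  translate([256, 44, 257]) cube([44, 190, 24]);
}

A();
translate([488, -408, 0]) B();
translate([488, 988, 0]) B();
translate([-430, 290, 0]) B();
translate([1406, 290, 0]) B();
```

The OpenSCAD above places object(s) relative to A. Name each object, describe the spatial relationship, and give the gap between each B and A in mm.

Each stool's nearest face is 130 mm from the table's bounding box.

A is a table. B is a stool. Four stools sit around the table at the −y, +y, −x, +x sides. The gap between each stool and the table is 130 mm.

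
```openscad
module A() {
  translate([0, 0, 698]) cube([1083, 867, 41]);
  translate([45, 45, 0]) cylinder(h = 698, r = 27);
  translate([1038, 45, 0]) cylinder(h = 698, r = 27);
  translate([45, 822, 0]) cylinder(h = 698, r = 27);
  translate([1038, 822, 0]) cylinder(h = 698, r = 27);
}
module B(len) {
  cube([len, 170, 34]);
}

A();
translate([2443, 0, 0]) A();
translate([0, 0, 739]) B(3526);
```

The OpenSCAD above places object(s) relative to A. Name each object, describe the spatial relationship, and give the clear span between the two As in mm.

A is a table. B is a beam. A beam spans the tops of two tables. The clear span between the two tables is 1360 mm.

Second table starts at x = 2443; first ends at x = 1083; clear span = 2443 − 1083 = 1360 mm.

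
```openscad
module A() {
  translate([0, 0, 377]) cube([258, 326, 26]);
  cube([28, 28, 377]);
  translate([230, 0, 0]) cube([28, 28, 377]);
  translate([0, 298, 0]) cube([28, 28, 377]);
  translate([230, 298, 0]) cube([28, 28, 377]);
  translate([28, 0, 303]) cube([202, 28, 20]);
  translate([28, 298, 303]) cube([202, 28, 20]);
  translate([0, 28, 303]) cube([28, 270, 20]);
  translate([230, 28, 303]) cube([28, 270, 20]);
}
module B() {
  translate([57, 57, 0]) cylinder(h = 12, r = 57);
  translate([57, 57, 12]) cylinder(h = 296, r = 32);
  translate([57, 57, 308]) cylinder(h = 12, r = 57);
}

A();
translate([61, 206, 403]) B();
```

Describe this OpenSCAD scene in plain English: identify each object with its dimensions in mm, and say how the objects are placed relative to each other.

A is a four-legged stool. The seat is 258×326 mm, 26 mm thick, top at z = 403 mm. It stands on four square legs, each 28×28 mm in cross-section, from z = 0 to the seat underside, each flush with a corner of the seat. Four stretchers, 28 mm wide and 20 mm tall, connect adjacent legs with their undersides at z = 303 mm, each running between the inner faces of the legs it joins and aligned with the legs' outer faces on the other axis.

B is a spool: two coaxial disc flanges of radius 57 mm and thickness 12 mm, joined by a core cylinder of radius 32 mm and height 296 mm. The lower flange rests on z = 0 and the three cylinders share a vertical axis.

The spool is on top of the stool.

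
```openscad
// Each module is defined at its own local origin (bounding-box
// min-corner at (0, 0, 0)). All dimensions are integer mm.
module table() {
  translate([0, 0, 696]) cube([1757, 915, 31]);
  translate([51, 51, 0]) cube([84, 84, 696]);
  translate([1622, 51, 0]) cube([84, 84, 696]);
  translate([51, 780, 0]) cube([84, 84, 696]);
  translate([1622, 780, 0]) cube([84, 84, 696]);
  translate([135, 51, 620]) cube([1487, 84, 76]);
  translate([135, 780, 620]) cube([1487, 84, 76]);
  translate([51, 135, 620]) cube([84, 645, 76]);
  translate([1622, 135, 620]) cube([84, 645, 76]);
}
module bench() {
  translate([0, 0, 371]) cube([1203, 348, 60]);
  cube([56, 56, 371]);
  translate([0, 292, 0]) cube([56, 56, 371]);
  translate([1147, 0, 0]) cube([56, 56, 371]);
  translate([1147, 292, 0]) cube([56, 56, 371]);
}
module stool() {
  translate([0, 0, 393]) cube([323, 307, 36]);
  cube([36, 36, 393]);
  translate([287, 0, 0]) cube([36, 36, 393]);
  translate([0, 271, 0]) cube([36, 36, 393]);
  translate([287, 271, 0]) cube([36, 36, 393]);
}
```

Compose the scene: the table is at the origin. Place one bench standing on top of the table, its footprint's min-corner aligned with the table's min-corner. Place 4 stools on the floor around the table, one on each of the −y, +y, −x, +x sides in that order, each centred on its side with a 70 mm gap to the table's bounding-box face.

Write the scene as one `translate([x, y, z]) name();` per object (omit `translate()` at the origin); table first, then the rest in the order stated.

table();
translate([0, 0, 727]) bench();
translate([717, -377, 0]) stool();
translate([717, 985, 0]) stool();
translate([-393, 304, 0]) stool();
translate([1827, 304, 0]) stool();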